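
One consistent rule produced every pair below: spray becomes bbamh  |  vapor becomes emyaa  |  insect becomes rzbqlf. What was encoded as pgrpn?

The shifts repeat in a cycle of length 2: positions 0,1,… shift by +9, +12, then the pattern repeats.
Decoding pgrpn: p−9=g, g−12=u, r−9=i, p−12=d, n−9=e.

guide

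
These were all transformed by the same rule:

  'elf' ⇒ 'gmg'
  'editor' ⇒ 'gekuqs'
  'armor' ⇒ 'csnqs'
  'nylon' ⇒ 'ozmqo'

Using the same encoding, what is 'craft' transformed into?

The shift depends on letter class: consonant l→m is +1, but vowel e→g is +2. The rule splits by letter class: vowels +2, consonants +1.
Applying it to craft: c(cons)+1=d, r(cons)+1=s, a(vowel)+2=c, f(cons)+1=g, t(cons)+1=u.

dscgu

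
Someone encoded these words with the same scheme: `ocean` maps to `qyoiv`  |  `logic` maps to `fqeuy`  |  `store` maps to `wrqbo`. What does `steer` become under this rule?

o(14)→q(16) and c(2)→y(24) fit y≡21x+8 (mod 26); the inverse of 21 mod 26 is 5. Each letter's alphabet position (a=0..z=25) is mapped through 21·x+8 mod 26 — an affine cipher.
For steer: s(18)→21·18+8≡22=w; t(19)→21·19+8≡17=r; e(4)→21·4+8≡14=o; e(4)→21·4+8≡14=o; r(17)→21·17+8≡1=b (all mod 26).

wroob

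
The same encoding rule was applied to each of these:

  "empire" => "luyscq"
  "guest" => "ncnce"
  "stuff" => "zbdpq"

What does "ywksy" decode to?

robin

In empire: e→l is +7, m→u is +8, p→y is +9, i→s is +10 — the shift increases by 1 each position. Letter i (0-indexed) is shifted by i+7, so successive shifts are 7, 8, 9, ….
Reversing it on ywksy: y−7=r, w−8=o, k−9=b, s−10=i, y−11=n.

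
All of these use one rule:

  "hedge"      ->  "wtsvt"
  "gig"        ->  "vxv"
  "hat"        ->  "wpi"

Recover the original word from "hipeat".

Compare letters: h→w is +15, e→t is +15, d→s is +15 — a constant shift. This is a Caesar cipher with shift 15.
Reversing it on hipeat: h−15=s, i−15=t, p−15=a, e−15=p, a−15=l, t−15=e.

staple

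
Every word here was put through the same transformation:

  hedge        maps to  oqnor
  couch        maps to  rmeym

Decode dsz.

The output letters match the input read backwards, each shifted +10: hedge reversed is egdeh. Two steps: reverse the string, then apply a Caesar shift of +10.
Reversing it on dsz: shift back: d−10=t, s−10=i, z−10=p → tip; then reverse → pit.

pit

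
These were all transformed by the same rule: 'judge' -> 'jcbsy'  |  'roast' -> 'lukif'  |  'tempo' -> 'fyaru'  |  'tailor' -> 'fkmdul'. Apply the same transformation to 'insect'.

mxiyef

j(9)→j(9) and u(20)→c(2) fit y≡23x+10 (mod 26); the inverse of 23 mod 26 is 17. Treating letters as 0–25, the rule is x ↦ 23x + 10 (mod 26).
Applying it to insect: i(8)→23·8+10≡12=m; n(13)→23·13+10≡23=x; s(18)→23·18+10≡8=i; e(4)→23·4+10≡24=y; c(2)→23·2+10≡4=e; t(19)→23·19+10≡5=f (all mod 26).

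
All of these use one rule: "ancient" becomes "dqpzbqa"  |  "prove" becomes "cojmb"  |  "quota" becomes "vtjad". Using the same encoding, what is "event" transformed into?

bmbqa

Treating letters as 0–25, the rule is x ↦ 19x + 3 (mod 26).
Applying it to event: e(4)→19·4+3≡1=b; v(21)→19·21+3≡12=m; e(4)→19·4+3≡1=b; n(13)→19·13+3≡16=q; t(19)→19·19+3≡0=a (all mod 26).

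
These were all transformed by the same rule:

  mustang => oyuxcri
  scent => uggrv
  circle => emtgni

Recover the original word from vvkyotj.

triumph

A repeating key of period 2 is used — shifts +2, +4 over and over.
Reversing it on vvkyotj: v−2=t, v−4=r, k−2=i, y−4=u, o−2=m, t−4=p, j−2=h.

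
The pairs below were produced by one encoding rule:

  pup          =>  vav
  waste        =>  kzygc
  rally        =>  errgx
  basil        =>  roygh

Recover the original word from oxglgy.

safari

The output letters match the input read backwards, each shifted +6: pup reversed is pup. Two steps: reverse the string, then apply a Caesar shift of +6.
Undoing it on oxglgy: shift back: o−6=i, x−6=r, g−6=a, l−6=f, g−6=a, y−6=s → irafas; then reverse → safari.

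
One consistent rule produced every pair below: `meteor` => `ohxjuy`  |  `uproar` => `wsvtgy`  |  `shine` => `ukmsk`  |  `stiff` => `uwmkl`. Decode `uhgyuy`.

In meteor: m→o is +2, e→h is +3, t→x is +4, e→j is +5 — the shift increases by 1 each position. The shift increases by 1 at each position, starting from +2: 2, 3, 4, ….
Undoing it on uhgyuy: u−2=s, h−3=e, g−4=c, y−5=t, u−6=o, y−7=r.

sector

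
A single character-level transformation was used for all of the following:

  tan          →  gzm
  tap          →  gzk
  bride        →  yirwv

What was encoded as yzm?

Each pair mirrors across the alphabet (t↔g, a↔z, n↔m): positions sum to 25. Each letter is replaced by its mirror in the alphabet: a↔z, b↔y, c↔x, and so on (the Atbash cipher).
Undoing it on yzm: y↔b, z↔a, m↔n.

ban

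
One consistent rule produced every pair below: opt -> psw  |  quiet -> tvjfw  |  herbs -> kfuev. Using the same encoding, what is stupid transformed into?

The rule splits by letter class: vowels +1, consonants +3.
Applying it to stupid: s(cons)+3=v, t(cons)+3=w, u(vowel)+1=v, p(cons)+3=s, i(vowel)+1=j, d(cons)+3=g.

vwvsjg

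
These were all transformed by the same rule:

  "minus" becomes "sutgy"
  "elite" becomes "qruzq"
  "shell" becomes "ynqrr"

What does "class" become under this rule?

Two shifts are in play — +12 for a/e/i/o/u, +6 for every other letter.
Applying it to class: c(cons)+6=i, l(cons)+6=r, a(vowel)+12=m, s(cons)+6=y, s(cons)+6=y.

irmyy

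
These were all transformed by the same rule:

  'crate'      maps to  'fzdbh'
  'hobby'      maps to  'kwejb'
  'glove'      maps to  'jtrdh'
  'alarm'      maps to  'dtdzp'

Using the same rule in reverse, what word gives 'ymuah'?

verse

Shifts by position in crate: pos 0: c→f (+3), pos 1: r→z (+8), pos 2: a→d (+3), pos 3: t→b (+8) — repeating every 2. The shifts repeat in a cycle of length 2: positions 0,1,… shift by +3, +8, then the pattern repeats.
Reversing it on ymuah: y−3=v, m−8=e, u−3=r, a−8=s, h−3=e.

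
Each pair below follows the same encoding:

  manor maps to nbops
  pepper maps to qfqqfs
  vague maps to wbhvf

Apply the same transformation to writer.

xsjufs

Compare letters: m→n is +1, a→b is +1, n→o is +1 — a constant shift. Each letter is shifted forward by 1 in the alphabet (a Caesar shift of +1).
Applying it to writer: w+1=x, r+1=s, i+1=j, t+1=u, e+1=f, r+1=s.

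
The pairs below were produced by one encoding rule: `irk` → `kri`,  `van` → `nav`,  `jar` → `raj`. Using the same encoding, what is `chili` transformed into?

ilihc

It's just the letters in reverse order.
Applying it to chili: reverse → ilihc.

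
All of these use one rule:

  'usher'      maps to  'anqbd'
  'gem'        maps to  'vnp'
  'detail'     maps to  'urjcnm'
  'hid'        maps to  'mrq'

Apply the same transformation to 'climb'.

kvrul

Read the word backwards and shift each letter +9.
On climb: reverse → bmilc; then shift: b+9=k, m+9=v, i+9=r, l+9=u, c+9=l.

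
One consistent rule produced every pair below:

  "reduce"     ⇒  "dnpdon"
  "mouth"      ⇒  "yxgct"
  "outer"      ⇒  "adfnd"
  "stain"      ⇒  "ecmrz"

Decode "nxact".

It's a Vigenère-style cipher with numeric key [12,9]: position i shifts by key[i mod 2].
Undoing it on nxact: n−12=b, x−9=o, a−12=o, c−9=t, t−12=h.

booth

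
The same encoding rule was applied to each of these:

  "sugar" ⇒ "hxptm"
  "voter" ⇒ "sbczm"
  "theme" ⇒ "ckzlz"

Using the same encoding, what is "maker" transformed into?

ltvzm

s(18)→h(7) and u(20)→x(23) fit y≡21x+19 (mod 26); the inverse of 21 mod 26 is 5. Treating letters as 0–25, the rule is x ↦ 21x + 19 (mod 26).
For maker: m(12)→21·12+19≡11=l; a(0)→21·0+19≡19=t; k(10)→21·10+19≡21=v; e(4)→21·4+19≡25=z; r(17)→21·17+19≡12=m (all mod 26).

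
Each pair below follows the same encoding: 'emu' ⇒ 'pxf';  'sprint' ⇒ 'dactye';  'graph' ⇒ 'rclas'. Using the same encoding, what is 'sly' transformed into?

Compare letters: e→p is +11, m→x is +11, u→f is +11 — a constant shift. It's a constant shift of +11 (ROT11).
On sly: s+11=d, l+11=w, y+11=j.

dwj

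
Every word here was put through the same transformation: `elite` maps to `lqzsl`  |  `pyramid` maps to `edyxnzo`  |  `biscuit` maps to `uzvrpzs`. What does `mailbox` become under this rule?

e(4)→l(11) and l(11)→q(16) fit y≡23x+23 (mod 26); the inverse of 23 mod 26 is 17. Treating letters as 0–25, the rule is x ↦ 23x + 23 (mod 26).
Applying it to mailbox: m(12)→23·12+23≡13=n; a(0)→23·0+23≡23=x; i(8)→23·8+23≡25=z; l(11)→23·11+23≡16=q; b(1)→23·1+23≡20=u; o(14)→23·14+23≡7=h; x(23)→23·23+23≡6=g (all mod 26).

nxzquhg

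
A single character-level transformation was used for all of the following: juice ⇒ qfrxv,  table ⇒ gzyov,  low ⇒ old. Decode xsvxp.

check

Each pair mirrors across the alphabet (j↔q, u↔f, i↔r): positions sum to 25. Each letter is replaced by its mirror in the alphabet: a↔z, b↔y, c↔x, and so on (the Atbash cipher).
Undoing it on xsvxp: x↔c, s↔h, v↔e, x↔c, p↔k.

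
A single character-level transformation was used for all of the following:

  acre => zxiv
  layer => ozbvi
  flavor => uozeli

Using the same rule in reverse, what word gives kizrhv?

praise

This is the alphabet-reversal cipher (Atbash): a becomes z, b becomes y, etc.
Decoding kizrhv: k↔p, i↔r, z↔a, r↔i, h↔s, v↔e.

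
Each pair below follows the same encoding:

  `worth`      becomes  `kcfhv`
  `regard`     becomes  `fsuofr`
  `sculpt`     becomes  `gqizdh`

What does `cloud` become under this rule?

This is a Caesar cipher with shift 14.
On cloud: c+14=q, l+14=z, o+14=c, u+14=i, d+14=r.

qzcir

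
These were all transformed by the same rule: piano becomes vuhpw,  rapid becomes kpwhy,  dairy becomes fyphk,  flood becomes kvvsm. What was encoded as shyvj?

Read the word backwards and shift each letter +7.
Undoing it on shyvj: shift back: s−7=l, h−7=a, y−7=r, v−7=o, j−7=c → laroc; then reverse → coral.

coral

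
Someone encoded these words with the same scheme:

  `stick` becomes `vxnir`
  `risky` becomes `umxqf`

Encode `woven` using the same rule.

In stick: s→v is +3, t→x is +4, i→n is +5, c→i is +6 — the shift increases by 1 each position. Letter i (0-indexed) is shifted by i+3, so successive shifts are 3, 4, 5, ….
On woven: w+3=z, o+4=s, v+5=a, e+6=k, n+7=u.

zsaku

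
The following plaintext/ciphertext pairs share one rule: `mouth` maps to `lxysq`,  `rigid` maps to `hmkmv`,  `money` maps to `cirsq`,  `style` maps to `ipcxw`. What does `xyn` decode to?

jut

The output letters match the input read backwards, each shifted +4: mouth reversed is htuom. Read the word backwards and shift each letter +4.
Undoing it on xyn: shift back: x−4=t, y−4=u, n−4=j → tuj; then reverse → jut.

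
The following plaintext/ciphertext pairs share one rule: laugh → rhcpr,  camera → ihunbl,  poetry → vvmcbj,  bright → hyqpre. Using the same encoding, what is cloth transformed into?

iswcr

The shift increases by 1 at each position, starting from +6: 6, 7, 8, ….
On cloth: c+6=i, l+7=s, o+8=w, t+9=c, h+10=r.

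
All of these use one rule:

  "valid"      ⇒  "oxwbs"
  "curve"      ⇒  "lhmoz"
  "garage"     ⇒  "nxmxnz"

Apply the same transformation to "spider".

v(21)→o(14) and a(0)→x(23) fit y≡7x+23 (mod 26); the inverse of 7 mod 26 is 15. This is an affine cipher: with a=0,…,z=25, each position x becomes (7x+23) mod 26.
For spider: s(18)→7·18+23≡19=t; p(15)→7·15+23≡24=y; i(8)→7·8+23≡1=b; d(3)→7·3+23≡18=s; e(4)→7·4+23≡25=z; r(17)→7·17+23≡12=m (all mod 26).

tybszm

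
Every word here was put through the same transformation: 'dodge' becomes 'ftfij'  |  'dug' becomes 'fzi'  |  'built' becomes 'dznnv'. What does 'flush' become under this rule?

The shift depends on letter class: consonant d→f is +2, but vowel o→t is +5. Vowels shift forward by 5 and consonants shift forward by 2.
For flush: f(cons)+2=h, l(cons)+2=n, u(vowel)+5=z, s(cons)+2=u, h(cons)+2=j.

hnzuj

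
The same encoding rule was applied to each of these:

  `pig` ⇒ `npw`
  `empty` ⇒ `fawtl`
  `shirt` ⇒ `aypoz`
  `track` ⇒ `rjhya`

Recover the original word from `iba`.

tub

The output letters match the input read backwards, each shifted +7: pig reversed is gip. The word is reversed, then every letter is shifted forward by 7.
Reversing it on iba: shift back: i−7=b, b−7=u, a−7=t → but; then reverse → tub.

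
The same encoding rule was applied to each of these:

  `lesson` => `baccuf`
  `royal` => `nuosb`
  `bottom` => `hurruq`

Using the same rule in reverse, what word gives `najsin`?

repair

l(11)→b(1) and e(4)→a(0) fit y≡15x+18 (mod 26); the inverse of 15 mod 26 is 7. This is an affine cipher: with a=0,…,z=25, each position x becomes (15x+18) mod 26.
Reversing it on najsin: n(13)→7·(13−18)≡17=r; a(0)→7·(0−18)≡4=e; j(9)→7·(9−18)≡15=p; s(18)→7·(18−18)≡0=a; i(8)→7·(8−18)≡8=i; n(13)→7·(13−18)≡17=r (all mod 26).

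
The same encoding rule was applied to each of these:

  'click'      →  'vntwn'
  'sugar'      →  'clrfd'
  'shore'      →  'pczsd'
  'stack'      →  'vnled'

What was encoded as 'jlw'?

lay

Read the word backwards and shift each letter +11.
Decoding jlw: shift back: j−11=y, l−11=a, w−11=l → yal; then reverse → lay.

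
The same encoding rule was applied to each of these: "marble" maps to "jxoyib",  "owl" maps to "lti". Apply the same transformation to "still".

Compare letters: m→j is +23, a→x is +23, r→o is +23 — a constant shift. It's a constant shift of +23 (ROT23).
For still: s+23=p, t+23=q, i+23=f, l+23=i, l+23=i.

pqfii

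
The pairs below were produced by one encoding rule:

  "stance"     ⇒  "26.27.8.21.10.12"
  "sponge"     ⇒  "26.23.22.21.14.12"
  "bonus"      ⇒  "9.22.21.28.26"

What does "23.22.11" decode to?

pod

s is letter #19 and maps to 26: an offset of 7. Letters become their 1-based position plus 7 (so a→8, b→9, …).
Decoding 23.22.11: 23→(23−7)÷1=16=p, 22→(22−7)÷1=15=o, 11→(11−7)÷1=4=d.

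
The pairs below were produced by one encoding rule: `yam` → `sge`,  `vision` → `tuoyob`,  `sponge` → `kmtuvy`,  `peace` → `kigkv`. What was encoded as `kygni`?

chase

The output letters match the input read backwards, each shifted +6: yam reversed is may. The word is reversed, then every letter is shifted forward by 6.
Decoding kygni: shift back: k−6=e, y−6=s, g−6=a, n−6=h, i−6=c → esahc; then reverse → chase.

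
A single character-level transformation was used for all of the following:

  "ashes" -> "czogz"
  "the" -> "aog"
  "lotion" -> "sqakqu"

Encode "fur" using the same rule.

Vowels shift forward by 2 and consonants shift forward by 7.
For fur: f(cons)+7=m, u(vowel)+2=w, r(cons)+7=y.

mwy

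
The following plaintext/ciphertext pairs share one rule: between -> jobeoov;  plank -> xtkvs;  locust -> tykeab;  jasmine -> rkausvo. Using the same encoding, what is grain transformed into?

ozksv

Vowels shift forward by 10 and consonants shift forward by 8.
On grain: g(cons)+8=o, r(cons)+8=z, a(vowel)+10=k, i(vowel)+10=s, n(cons)+8=v.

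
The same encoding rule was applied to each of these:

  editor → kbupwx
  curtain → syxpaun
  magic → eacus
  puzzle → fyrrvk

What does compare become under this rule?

e(4)→k(10) and d(3)→b(1) fit y≡9x+0 (mod 26); the inverse of 9 mod 26 is 3. This is an affine cipher: with a=0,…,z=25, each position x becomes (9x+0) mod 26.
For compare: c(2)→9·2+0≡18=s; o(14)→9·14+0≡22=w; m(12)→9·12+0≡4=e; p(15)→9·15+0≡5=f; a(0)→9·0+0≡0=a; r(17)→9·17+0≡23=x; e(4)→9·4+0≡10=k (all mod 26).

swefaxk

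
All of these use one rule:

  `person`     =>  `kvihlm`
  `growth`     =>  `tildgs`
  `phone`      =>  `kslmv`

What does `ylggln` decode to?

Each pair mirrors across the alphabet (p↔k, e↔v, r↔i): positions sum to 25. This is the alphabet-reversal cipher (Atbash): a becomes z, b becomes y, etc.
Reversing it on ylggln: y↔b, l↔o, g↔t, g↔t, l↔o, n↔m.

bottom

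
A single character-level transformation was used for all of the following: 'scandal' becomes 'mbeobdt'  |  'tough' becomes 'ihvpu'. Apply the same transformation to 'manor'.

spobn

The output letters match the input read backwards, each shifted +1: scandal reversed is ladnacs. Read the word backwards and shift each letter +1.
For manor: reverse → ronam; then shift: r+1=s, o+1=p, n+1=o, a+1=b, m+1=n.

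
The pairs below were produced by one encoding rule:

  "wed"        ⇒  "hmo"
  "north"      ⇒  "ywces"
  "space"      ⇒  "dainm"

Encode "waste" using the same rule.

hidem

Vowels shift forward by 8 and consonants shift forward by 11.
Applying it to waste: w(cons)+11=h, a(vowel)+8=i, s(cons)+11=d, t(cons)+11=e, e(vowel)+8=m.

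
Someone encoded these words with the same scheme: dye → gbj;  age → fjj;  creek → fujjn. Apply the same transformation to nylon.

qbotq

Vowels shift forward by 5 and consonants shift forward by 3.
Applying it to nylon: n(cons)+3=q, y(cons)+3=b, l(cons)+3=o, o(vowel)+5=t, n(cons)+3=q.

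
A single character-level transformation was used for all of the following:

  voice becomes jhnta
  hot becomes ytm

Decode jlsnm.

hinge

The output letters match the input read backwards, each shifted +5: voice reversed is eciov. The word is reversed, then every letter is shifted forward by 5.
Reversing it on jlsnm: shift back: j−5=e, l−5=g, s−5=n, n−5=i, m−5=h → egnih; then reverse → hinge.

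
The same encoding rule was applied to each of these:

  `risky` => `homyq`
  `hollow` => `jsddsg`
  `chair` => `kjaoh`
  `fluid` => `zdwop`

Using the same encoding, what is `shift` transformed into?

mjozr

This is an affine cipher: with a=0,…,z=25, each position x becomes (5x+0) mod 26.
On shift: s(18)→5·18+0≡12=m; h(7)→5·7+0≡9=j; i(8)→5·8+0≡14=o; f(5)→5·5+0≡25=z; t(19)→5·19+0≡17=r (all mod 26).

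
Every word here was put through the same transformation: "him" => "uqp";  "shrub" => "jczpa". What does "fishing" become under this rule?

ovqpaqn

The output letters match the input read backwards, each shifted +8: him reversed is mih. Read the word backwards and shift each letter +8.
For fishing: reverse → gnihsif; then shift: g+8=o, n+8=v, i+8=q, h+8=p, s+8=a, i+8=q, f+8=n.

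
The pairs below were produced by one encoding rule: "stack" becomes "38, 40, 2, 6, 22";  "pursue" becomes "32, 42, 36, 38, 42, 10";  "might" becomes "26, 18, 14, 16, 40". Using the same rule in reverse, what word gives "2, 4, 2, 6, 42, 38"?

s(#19)→38 and t(#20)→40: differences scale by 2, so n = 2·pos + 0. With a=1..z=26, the number is 2·pos.
Decoding 2, 4, 2, 6, 42, 38: 2→(2−0)÷2=1=a, 4→(4−0)÷2=2=b, 2→(2−0)÷2=1=a, 6→(6−0)÷2=3=c, 42→(42−0)÷2=21=u, 38→(38−0)÷2=19=s.

abacus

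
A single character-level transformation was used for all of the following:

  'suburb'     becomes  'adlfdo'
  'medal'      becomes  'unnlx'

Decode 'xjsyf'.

Each letter shifts forward by (position + 8), i.e. 8, 9, 10, … — the shift grows by one for each successive letter.
Reversing it on xjsyf: x−8=p, j−9=a, s−10=i, y−11=n, f−12=t.

paint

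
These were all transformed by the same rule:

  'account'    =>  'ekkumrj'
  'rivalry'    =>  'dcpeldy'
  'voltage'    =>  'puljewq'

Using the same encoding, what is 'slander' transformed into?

Treating letters as 0–25, the rule is x ↦ 3x + 4 (mod 26).
For slander: s(18)→3·18+4≡6=g; l(11)→3·11+4≡11=l; a(0)→3·0+4≡4=e; n(13)→3·13+4≡17=r; d(3)→3·3+4≡13=n; e(4)→3·4+4≡16=q; r(17)→3·17+4≡3=d (all mod 26).

glernqd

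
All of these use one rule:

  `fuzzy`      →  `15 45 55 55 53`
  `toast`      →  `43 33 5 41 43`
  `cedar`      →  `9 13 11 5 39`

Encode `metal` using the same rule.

29 13 43 5 27

f(#6)→15 and u(#21)→45: differences scale by 2, so n = 2·pos + 3. Each letter becomes 2×(its alphabet position, a=1..z=26) + 3.
Applying it to metal: m=13→29, e=5→13, t=20→43, a=1→5, l=12→27.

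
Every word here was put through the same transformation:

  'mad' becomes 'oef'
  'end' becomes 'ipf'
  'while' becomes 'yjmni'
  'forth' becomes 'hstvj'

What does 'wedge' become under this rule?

The shift depends on letter class: consonant m→o is +2, but vowel a→e is +4. Two shifts are in play — +4 for a/e/i/o/u, +2 for every other letter.
On wedge: w(cons)+2=y, e(vowel)+4=i, d(cons)+2=f, g(cons)+2=i, e(vowel)+4=i.

yifii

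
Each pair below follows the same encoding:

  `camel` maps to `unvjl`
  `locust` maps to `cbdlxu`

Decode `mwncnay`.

Read the word backwards and shift each letter +9.
Reversing it on mwncnay: shift back: m−9=d, w−9=n, n−9=e, c−9=t, n−9=e, a−9=r, y−9=p → dneterp; then reverse → pretend.

pretend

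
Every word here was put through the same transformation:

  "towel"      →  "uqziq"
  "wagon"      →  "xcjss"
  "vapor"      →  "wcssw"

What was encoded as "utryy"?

trout

In towel: t→u is +1, o→q is +2, w→z is +3, e→i is +4 — the shift increases by 1 each position. Each letter shifts forward by (position + 1), i.e. 1, 2, 3, … — the shift grows by one for each successive letter.
Decoding utryy: u−1=t, t−2=r, r−3=o, y−4=u, y−5=t.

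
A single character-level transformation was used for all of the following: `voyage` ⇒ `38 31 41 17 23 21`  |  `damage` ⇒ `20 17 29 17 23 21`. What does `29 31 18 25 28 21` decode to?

Each letter is replaced by its alphabet position (a=1..z=26) + 16.
Decoding 29 31 18 25 28 21: 29→(29−16)÷1=13=m, 31→(31−16)÷1=15=o, 18→(18−16)÷1=2=b, 25→(25−16)÷1=9=i, 28→(28−16)÷1=12=l, 21→(21−16)÷1=5=e.

mobile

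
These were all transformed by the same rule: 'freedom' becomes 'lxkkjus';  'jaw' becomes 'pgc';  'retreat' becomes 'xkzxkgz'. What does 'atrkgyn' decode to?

Compare letters: f→l is +6, r→x is +6, e→k is +6 — a constant shift. This is a Caesar cipher with shift 6.
Undoing it on atrkgyn: a−6=u, t−6=n, r−6=l, k−6=e, g−6=a, y−6=s, n−6=h.

unleash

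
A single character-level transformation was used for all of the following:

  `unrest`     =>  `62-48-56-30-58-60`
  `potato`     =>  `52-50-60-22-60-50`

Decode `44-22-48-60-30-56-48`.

lantern

Each letter becomes 2×(its alphabet position, a=1..z=26) + 20.
Decoding 44-22-48-60-30-56-48: 44→(44−20)÷2=12=l, 22→(22−20)÷2=1=a, 48→(48−20)÷2=14=n, 60→(60−20)÷2=20=t, 30→(30−20)÷2=5=e, 56→(56−20)÷2=18=r, 48→(48−20)÷2=14=n.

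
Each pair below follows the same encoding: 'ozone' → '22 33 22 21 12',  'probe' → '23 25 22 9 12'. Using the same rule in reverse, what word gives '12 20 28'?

The number is (letter's place in the alphabet, a=1) + 7.
Undoing it on 12 20 28: 12→(12−7)÷1=5=e, 20→(20−7)÷1=13=m, 28→(28−7)÷1=21=u.

emu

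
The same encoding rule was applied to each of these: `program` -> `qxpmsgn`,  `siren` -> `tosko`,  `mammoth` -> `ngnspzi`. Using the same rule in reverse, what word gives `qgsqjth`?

The shifts repeat in a cycle of length 2: positions 0,1,… shift by +1, +6, then the pattern repeats.
Reversing it on qgsqjth: q−1=p, g−6=a, s−1=r, q−6=k, j−1=i, t−6=n, h−1=g.

parking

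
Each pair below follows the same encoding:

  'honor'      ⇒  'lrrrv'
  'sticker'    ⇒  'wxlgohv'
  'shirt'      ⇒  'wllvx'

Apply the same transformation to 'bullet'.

fxpphx

The shift depends on letter class: consonant h→l is +4, but vowel o→r is +3. Two shifts are in play — +3 for a/e/i/o/u, +4 for every other letter.
Applying it to bullet: b(cons)+4=f, u(vowel)+3=x, l(cons)+4=p, l(cons)+4=p, e(vowel)+3=h, t(cons)+4=x.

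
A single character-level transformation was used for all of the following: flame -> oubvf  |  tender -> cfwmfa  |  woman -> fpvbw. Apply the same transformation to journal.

spvawbu

The shift depends on letter class: consonant f→o is +9, but vowel a→b is +1. Two shifts are in play — +1 for a/e/i/o/u, +9 for every other letter.
Applying it to journal: j(cons)+9=s, o(vowel)+1=p, u(vowel)+1=v, r(cons)+9=a, n(cons)+9=w, a(vowel)+1=b, l(cons)+9=u.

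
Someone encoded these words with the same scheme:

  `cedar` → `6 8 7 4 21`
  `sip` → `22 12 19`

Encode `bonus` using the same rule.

5 18 17 24 22

The number is (letter's place in the alphabet, a=1) + 3.
For bonus: b=2→5, o=15→18, n=14→17, u=21→24, s=19→22.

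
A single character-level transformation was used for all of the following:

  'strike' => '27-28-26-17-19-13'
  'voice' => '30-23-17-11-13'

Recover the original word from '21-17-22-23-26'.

s is letter #19 and maps to 27: an offset of 8. Each letter is replaced by its alphabet position (a=1..z=26) + 8.
Reversing it on 21-17-22-23-26: 21→(21−8)÷1=13=m, 17→(17−8)÷1=9=i, 22→(22−8)÷1=14=n, 23→(23−8)÷1=15=o, 26→(26−8)÷1=18=r.

minor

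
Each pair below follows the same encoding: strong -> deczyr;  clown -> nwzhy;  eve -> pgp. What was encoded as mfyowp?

bundle

It's a constant shift of +11 (ROT11).
Reversing it on mfyowp: m−11=b, f−11=u, y−11=n, o−11=d, w−11=l, p−11=e.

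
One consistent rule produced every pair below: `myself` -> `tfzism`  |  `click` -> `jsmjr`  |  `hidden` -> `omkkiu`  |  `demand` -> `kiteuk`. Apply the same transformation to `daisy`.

kemzf

The shift depends on letter class: consonant m→t is +7, but vowel e→i is +4. Two shifts are in play — +4 for a/e/i/o/u, +7 for every other letter.
For daisy: d(cons)+7=k, a(vowel)+4=e, i(vowel)+4=m, s(cons)+7=z, y(cons)+7=f.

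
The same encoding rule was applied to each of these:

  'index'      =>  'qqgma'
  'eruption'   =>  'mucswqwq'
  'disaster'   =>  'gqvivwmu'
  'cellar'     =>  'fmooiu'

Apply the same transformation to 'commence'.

Two shifts are in play — +8 for a/e/i/o/u, +3 for every other letter.
For commence: c(cons)+3=f, o(vowel)+8=w, m(cons)+3=p, m(cons)+3=p, e(vowel)+8=m, n(cons)+3=q, c(cons)+3=f, e(vowel)+8=m.

fwppmqfm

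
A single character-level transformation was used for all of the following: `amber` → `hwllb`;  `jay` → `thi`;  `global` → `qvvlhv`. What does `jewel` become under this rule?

Two shifts are in play — +7 for a/e/i/o/u, +10 for every other letter.
On jewel: j(cons)+10=t, e(vowel)+7=l, w(cons)+10=g, e(vowel)+7=l, l(cons)+10=v.

tlglv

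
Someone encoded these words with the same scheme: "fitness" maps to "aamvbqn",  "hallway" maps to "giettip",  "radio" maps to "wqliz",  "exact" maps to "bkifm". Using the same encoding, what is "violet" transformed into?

The output letters match the input read backwards, each shifted +8: fitness reversed is ssentif. Two steps: reverse the string, then apply a Caesar shift of +8.
On violet: reverse → teloiv; then shift: t+8=b, e+8=m, l+8=t, o+8=w, i+8=q, v+8=d.

bmtwqd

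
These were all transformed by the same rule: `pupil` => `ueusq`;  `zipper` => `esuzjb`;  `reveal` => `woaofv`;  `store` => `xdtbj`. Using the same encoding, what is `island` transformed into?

Shifts by position in pupil: pos 0: p→u (+5), pos 1: u→e (+10), pos 2: p→u (+5), pos 3: i→s (+10) — repeating every 2. A repeating key of period 2 is used — shifts +5, +10 over and over.
On island: i+5=n, s+10=c, l+5=q, a+10=k, n+5=s, d+10=n.

ncqksn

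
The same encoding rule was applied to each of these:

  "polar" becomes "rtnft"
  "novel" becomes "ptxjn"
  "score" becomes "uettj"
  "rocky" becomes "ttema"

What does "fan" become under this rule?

The shift depends on letter class: consonant p→r is +2, but vowel o→t is +5. Two shifts are in play — +5 for a/e/i/o/u, +2 for every other letter.
Applying it to fan: f(cons)+2=h, a(vowel)+5=f, n(cons)+2=p.

hfp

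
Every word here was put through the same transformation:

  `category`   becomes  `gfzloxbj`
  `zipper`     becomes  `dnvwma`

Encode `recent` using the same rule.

vjilvc

In category: c→g is +4, a→f is +5, t→z is +6, e→l is +7 — the shift increases by 1 each position. Each letter shifts forward by (position + 4), i.e. 4, 5, 6, … — the shift grows by one for each successive letter.
Applying it to recent: r+4=v, e+5=j, c+6=i, e+7=l, n+8=v, t+9=c.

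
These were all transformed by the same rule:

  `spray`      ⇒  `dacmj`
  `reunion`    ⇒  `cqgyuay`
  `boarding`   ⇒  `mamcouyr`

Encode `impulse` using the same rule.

uxagwdq

The shift depends on letter class: consonant s→d is +11, but vowel a→m is +12. Vowels shift forward by 12 and consonants shift forward by 11.
On impulse: i(vowel)+12=u, m(cons)+11=x, p(cons)+11=a, u(vowel)+12=g, l(cons)+11=w, s(cons)+11=d, e(vowel)+12=q.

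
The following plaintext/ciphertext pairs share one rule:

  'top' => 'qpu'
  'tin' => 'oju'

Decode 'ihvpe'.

The output letters match the input read backwards, each shifted +1: top reversed is pot. Two steps: reverse the string, then apply a Caesar shift of +1.
Reversing it on ihvpe: shift back: i−1=h, h−1=g, v−1=u, p−1=o, e−1=d → hguod; then reverse → dough.

dough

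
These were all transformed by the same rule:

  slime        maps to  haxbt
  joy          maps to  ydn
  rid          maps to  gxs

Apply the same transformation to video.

It's a constant shift of +15 (ROT15).
Applying it to video: v+15=k, i+15=x, d+15=s, e+15=t, o+15=d.

kxstd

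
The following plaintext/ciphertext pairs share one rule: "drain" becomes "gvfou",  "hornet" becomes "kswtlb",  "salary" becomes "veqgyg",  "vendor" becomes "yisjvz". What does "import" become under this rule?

lquuyb

In drain: d→g is +3, r→v is +4, a→f is +5, i→o is +6 — the shift increases by 1 each position. The shift increases by 1 at each position, starting from +3: 3, 4, 5, ….
Applying it to import: i+3=l, m+4=q, p+5=u, o+6=u, r+7=y, t+8=b.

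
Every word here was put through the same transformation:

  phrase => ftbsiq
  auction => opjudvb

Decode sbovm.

lunar

The output letters match the input read backwards, each shifted +1: phrase reversed is esarhp. The word is reversed, then every letter is shifted forward by 1.
Undoing it on sbovm: shift back: s−1=r, b−1=a, o−1=n, v−1=u, m−1=l → ranul; then reverse → lunar.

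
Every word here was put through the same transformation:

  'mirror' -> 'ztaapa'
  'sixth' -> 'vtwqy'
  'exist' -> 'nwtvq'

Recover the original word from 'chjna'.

baker

This is an affine cipher: with a=0,…,z=25, each position x becomes (21x+7) mod 26.
Undoing it on chjna: c(2)→5·(2−7)≡1=b; h(7)→5·(7−7)≡0=a; j(9)→5·(9−7)≡10=k; n(13)→5·(13−7)≡4=e; a(0)→5·(0−7)≡17=r (all mod 26).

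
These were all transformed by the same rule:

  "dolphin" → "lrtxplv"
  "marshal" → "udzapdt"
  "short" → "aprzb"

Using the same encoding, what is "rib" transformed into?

The rule splits by letter class: vowels +3, consonants +8.
For rib: r(cons)+8=z, i(vowel)+3=l, b(cons)+8=j.

zlj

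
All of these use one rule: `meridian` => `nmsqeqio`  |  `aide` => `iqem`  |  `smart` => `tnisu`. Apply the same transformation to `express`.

myqsmtt

The shift depends on letter class: consonant m→n is +1, but vowel e→m is +8. The rule splits by letter class: vowels +8, consonants +1.
For express: e(vowel)+8=m, x(cons)+1=y, p(cons)+1=q, r(cons)+1=s, e(vowel)+8=m, s(cons)+1=t, s(cons)+1=t.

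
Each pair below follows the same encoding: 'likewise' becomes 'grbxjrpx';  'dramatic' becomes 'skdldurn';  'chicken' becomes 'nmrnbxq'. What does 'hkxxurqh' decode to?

Treating letters as 0–25, the rule is x ↦ 5x + 3 (mod 26).
Reversing it on hkxxurqh: h(7)→21·(7−3)≡6=g; k(10)→21·(10−3)≡17=r; x(23)→21·(23−3)≡4=e; x(23)→21·(23−3)≡4=e; u(20)→21·(20−3)≡19=t; r(17)→21·(17−3)≡8=i; q(16)→21·(16−3)≡13=n; h(7)→21·(7−3)≡6=g (all mod 26).

greeting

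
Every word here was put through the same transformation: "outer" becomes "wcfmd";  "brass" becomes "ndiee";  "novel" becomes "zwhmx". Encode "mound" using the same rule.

ywczp

The shift depends on letter class: consonant t→f is +12, but vowel o→w is +8. Two shifts are in play — +8 for a/e/i/o/u, +12 for every other letter.
Applying it to mound: m(cons)+12=y, o(vowel)+8=w, u(vowel)+8=c, n(cons)+12=z, d(cons)+12=p.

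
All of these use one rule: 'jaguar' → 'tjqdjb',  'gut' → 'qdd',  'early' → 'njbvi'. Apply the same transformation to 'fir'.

Vowels shift forward by 9 and consonants shift forward by 10.
For fir: f(cons)+10=p, i(vowel)+9=r, r(cons)+10=b.

prb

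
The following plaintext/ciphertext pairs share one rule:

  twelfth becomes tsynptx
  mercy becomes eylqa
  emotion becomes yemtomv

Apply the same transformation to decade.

t(19)→t(19) and w(22)→s(18) fit y≡17x+8 (mod 26); the inverse of 17 mod 26 is 23. Each letter's alphabet position (a=0..z=25) is mapped through 17·x+8 mod 26 — an affine cipher.
For decade: d(3)→17·3+8≡7=h; e(4)→17·4+8≡24=y; c(2)→17·2+8≡16=q; a(0)→17·0+8≡8=i; d(3)→17·3+8≡7=h; e(4)→17·4+8≡24=y (all mod 26).

hyqihy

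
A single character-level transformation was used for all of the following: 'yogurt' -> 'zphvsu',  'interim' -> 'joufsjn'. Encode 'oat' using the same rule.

Each letter is shifted forward by 1 in the alphabet (a Caesar shift of +1).
On oat: o+1=p, a+1=b, t+1=u.

pbu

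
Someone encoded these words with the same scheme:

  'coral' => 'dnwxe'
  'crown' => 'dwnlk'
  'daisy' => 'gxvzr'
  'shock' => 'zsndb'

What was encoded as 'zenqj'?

slope

c(2)→d(3) and o(14)→n(13) fit y≡3x+23 (mod 26); the inverse of 3 mod 26 is 9. Treating letters as 0–25, the rule is x ↦ 3x + 23 (mod 26).
Decoding zenqj: z(25)→9·(25−23)≡18=s; e(4)→9·(4−23)≡11=l; n(13)→9·(13−23)≡14=o; q(16)→9·(16−23)≡15=p; j(9)→9·(9−23)≡4=e (all mod 26).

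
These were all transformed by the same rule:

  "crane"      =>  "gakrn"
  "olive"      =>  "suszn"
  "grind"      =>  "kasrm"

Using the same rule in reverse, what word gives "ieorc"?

event

Shifts by position in crane: pos 0: c→g (+4), pos 1: r→a (+9), pos 2: a→k (+10), pos 3: n→r (+4), pos 4: e→n (+9) — repeating every 3. A repeating key of period 3 is used — shifts +4, +9, +10 over and over.
Decoding ieorc: i−4=e, e−9=v, o−10=e, r−4=n, c−9=t.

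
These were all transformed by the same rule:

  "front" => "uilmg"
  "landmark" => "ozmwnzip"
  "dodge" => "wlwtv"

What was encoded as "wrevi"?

Each pair mirrors across the alphabet (f↔u, r↔i, o↔l): positions sum to 25. Letters are reflected about the middle of the alphabet (position → 25−position): Atbash.
Decoding wrevi: w↔d, r↔i, e↔v, v↔e, i↔r.

diver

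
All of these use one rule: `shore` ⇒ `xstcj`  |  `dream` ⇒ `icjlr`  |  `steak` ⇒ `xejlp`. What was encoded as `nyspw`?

The shifts repeat in a cycle of length 2: positions 0,1,… shift by +5, +11, then the pattern repeats.
Undoing it on nyspw: n−5=i, y−11=n, s−5=n, p−11=e, w−5=r.

inner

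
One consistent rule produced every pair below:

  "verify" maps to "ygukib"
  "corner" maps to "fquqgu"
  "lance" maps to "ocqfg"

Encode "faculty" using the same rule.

icfwowb

The rule splits by letter class: vowels +2, consonants +3.
Applying it to faculty: f(cons)+3=i, a(vowel)+2=c, c(cons)+3=f, u(vowel)+2=w, l(cons)+3=o, t(cons)+3=w, y(cons)+3=b.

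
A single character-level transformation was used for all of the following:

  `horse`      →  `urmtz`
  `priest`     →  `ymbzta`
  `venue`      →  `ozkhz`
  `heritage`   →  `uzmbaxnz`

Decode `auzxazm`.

theater

h(7)→u(20) and o(14)→r(17) fit y≡7x+23 (mod 26); the inverse of 7 mod 26 is 15. Each letter's alphabet position (a=0..z=25) is mapped through 7·x+23 mod 26 — an affine cipher.
Reversing it on auzxazm: a(0)→15·(0−23)≡19=t; u(20)→15·(20−23)≡7=h; z(25)→15·(25−23)≡4=e; x(23)→15·(23−23)≡0=a; a(0)→15·(0−23)≡19=t; z(25)→15·(25−23)≡4=e; m(12)→15·(12−23)≡17=r (all mod 26).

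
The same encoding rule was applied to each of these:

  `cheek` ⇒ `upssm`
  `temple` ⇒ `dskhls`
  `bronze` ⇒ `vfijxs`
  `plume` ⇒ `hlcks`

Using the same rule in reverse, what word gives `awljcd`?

Treating letters as 0–25, the rule is x ↦ 25x + 22 (mod 26).
Decoding awljcd: a(0)→25·(0−22)≡22=w; w(22)→25·(22−22)≡0=a; l(11)→25·(11−22)≡11=l; j(9)→25·(9−22)≡13=n; c(2)→25·(2−22)≡20=u; d(3)→25·(3−22)≡19=t (all mod 26).

walnut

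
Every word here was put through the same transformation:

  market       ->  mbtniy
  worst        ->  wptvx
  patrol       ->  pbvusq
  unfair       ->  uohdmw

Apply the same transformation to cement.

cfohry

In market: m→m is +0, a→b is +1, r→t is +2, k→n is +3 — the shift increases by 1 each position. The shift increases by 1 at each position, starting from +0: 0, 1, 2, ….
On cement: c+0=c, e+1=f, m+2=o, e+3=h, n+4=r, t+5=y.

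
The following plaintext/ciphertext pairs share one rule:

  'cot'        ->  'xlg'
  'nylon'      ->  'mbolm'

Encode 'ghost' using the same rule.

Each pair mirrors across the alphabet (c↔x, o↔l, t↔g): positions sum to 25. This is the alphabet-reversal cipher (Atbash): a becomes z, b becomes y, etc.
On ghost: g↔t, h↔s, o↔l, s↔h, t↔g.

tslhg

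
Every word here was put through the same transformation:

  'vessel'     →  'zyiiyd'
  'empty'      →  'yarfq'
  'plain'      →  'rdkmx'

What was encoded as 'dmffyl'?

v(21)→z(25) and e(4)→y(24) fit y≡23x+10 (mod 26); the inverse of 23 mod 26 is 17. Each letter's alphabet position (a=0..z=25) is mapped through 23·x+10 mod 26 — an affine cipher.
Reversing it on dmffyl: d(3)→17·(3−10)≡11=l; m(12)→17·(12−10)≡8=i; f(5)→17·(5−10)≡19=t; f(5)→17·(5−10)≡19=t; y(24)→17·(24−10)≡4=e; l(11)→17·(11−10)≡17=r (all mod 26).

litter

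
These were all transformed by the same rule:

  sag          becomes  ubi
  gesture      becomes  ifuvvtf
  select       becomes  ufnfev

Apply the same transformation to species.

The shift depends on letter class: consonant s→u is +2, but vowel a→b is +1. The rule splits by letter class: vowels +1, consonants +2.
Applying it to species: s(cons)+2=u, p(cons)+2=r, e(vowel)+1=f, c(cons)+2=e, i(vowel)+1=j, e(vowel)+1=f, s(cons)+2=u.

urfejfu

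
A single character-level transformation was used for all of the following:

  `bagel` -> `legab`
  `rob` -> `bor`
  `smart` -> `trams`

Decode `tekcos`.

socket

The output letters match the input read backwards: bagel reversed is legab. It's just the letters in reverse order.
Undoing it on tekcos: then reverse → socket.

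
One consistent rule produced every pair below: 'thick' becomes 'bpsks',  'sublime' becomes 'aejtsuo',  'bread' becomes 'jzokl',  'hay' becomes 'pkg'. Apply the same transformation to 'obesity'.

yjoasbg

Vowels shift forward by 10 and consonants shift forward by 8.
For obesity: o(vowel)+10=y, b(cons)+8=j, e(vowel)+10=o, s(cons)+8=a, i(vowel)+10=s, t(cons)+8=b, y(cons)+8=g.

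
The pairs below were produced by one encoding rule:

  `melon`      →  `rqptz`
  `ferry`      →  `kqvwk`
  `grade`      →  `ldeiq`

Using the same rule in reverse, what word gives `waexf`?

roast

Shifts by position in melon: pos 0: m→r (+5), pos 1: e→q (+12), pos 2: l→p (+4), pos 3: o→t (+5), pos 4: n→z (+12) — repeating every 3. The shifts repeat in a cycle of length 3: positions 0,1,… shift by +5, +12, +4, then the pattern repeats.
Reversing it on waexf: w−5=r, a−12=o, e−4=a, x−5=s, f−12=t.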